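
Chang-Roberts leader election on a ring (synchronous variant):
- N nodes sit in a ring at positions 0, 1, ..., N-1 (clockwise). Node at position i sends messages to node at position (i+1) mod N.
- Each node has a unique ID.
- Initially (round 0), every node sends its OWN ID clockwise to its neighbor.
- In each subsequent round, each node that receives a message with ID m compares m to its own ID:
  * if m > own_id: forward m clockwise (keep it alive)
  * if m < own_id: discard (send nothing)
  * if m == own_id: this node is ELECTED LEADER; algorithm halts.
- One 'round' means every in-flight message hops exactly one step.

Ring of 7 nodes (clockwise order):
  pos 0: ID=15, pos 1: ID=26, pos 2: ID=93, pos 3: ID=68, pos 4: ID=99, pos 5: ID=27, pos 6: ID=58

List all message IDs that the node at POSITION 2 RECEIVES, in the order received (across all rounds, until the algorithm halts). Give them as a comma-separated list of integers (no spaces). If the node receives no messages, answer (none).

Answer: 26,58,99

Derivation:
Round 1: pos1(id26) recv 15: drop; pos2(id93) recv 26: drop; pos3(id68) recv 93: fwd; pos4(id99) recv 68: drop; pos5(id27) recv 99: fwd; pos6(id58) recv 27: drop; pos0(id15) recv 58: fwd
Round 2: pos4(id99) recv 93: drop; pos6(id58) recv 99: fwd; pos1(id26) recv 58: fwd
Round 3: pos0(id15) recv 99: fwd; pos2(id93) recv 58: drop
Round 4: pos1(id26) recv 99: fwd
Round 5: pos2(id93) recv 99: fwd
Round 6: pos3(id68) recv 99: fwd
Round 7: pos4(id99) recv 99: ELECTED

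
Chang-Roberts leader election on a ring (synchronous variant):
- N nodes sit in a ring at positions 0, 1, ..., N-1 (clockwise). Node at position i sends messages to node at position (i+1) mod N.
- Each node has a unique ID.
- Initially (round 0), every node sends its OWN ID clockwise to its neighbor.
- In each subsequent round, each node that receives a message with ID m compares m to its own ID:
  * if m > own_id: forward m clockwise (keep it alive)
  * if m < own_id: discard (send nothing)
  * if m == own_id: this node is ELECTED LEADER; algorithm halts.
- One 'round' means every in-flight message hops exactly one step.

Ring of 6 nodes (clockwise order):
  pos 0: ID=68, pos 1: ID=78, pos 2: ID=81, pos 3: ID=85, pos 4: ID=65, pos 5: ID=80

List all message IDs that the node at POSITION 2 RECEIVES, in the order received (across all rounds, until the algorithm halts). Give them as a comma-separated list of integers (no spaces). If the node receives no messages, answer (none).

Round 1: pos1(id78) recv 68: drop; pos2(id81) recv 78: drop; pos3(id85) recv 81: drop; pos4(id65) recv 85: fwd; pos5(id80) recv 65: drop; pos0(id68) recv 80: fwd
Round 2: pos5(id80) recv 85: fwd; pos1(id78) recv 80: fwd
Round 3: pos0(id68) recv 85: fwd; pos2(id81) recv 80: drop
Round 4: pos1(id78) recv 85: fwd
Round 5: pos2(id81) recv 85: fwd
Round 6: pos3(id85) recv 85: ELECTED

Answer: 78,80,85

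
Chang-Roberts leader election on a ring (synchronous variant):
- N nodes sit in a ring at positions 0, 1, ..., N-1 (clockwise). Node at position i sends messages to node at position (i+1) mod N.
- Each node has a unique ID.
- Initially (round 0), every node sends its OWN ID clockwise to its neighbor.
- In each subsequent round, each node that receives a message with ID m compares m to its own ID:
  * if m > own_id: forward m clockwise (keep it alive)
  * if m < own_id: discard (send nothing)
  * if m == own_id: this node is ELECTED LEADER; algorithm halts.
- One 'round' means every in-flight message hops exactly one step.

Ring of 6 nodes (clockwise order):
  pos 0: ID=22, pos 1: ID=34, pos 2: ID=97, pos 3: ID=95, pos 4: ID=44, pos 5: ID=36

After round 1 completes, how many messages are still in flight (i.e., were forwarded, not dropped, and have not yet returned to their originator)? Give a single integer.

Round 1: pos1(id34) recv 22: drop; pos2(id97) recv 34: drop; pos3(id95) recv 97: fwd; pos4(id44) recv 95: fwd; pos5(id36) recv 44: fwd; pos0(id22) recv 36: fwd
After round 1: 4 messages still in flight

Answer: 4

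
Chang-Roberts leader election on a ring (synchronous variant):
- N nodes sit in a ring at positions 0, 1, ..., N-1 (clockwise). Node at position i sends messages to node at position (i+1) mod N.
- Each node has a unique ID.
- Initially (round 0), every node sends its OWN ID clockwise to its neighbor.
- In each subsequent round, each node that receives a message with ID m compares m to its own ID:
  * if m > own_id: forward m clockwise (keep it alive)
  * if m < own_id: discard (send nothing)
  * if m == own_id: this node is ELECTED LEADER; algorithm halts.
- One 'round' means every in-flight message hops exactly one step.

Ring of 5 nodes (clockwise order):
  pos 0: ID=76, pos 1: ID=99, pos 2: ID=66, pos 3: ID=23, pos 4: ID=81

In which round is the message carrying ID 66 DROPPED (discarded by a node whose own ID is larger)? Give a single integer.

Round 1: pos1(id99) recv 76: drop; pos2(id66) recv 99: fwd; pos3(id23) recv 66: fwd; pos4(id81) recv 23: drop; pos0(id76) recv 81: fwd
Round 2: pos3(id23) recv 99: fwd; pos4(id81) recv 66: drop; pos1(id99) recv 81: drop
Round 3: pos4(id81) recv 99: fwd
Round 4: pos0(id76) recv 99: fwd
Round 5: pos1(id99) recv 99: ELECTED
Message ID 66 originates at pos 2; dropped at pos 4 in round 2

Answer: 2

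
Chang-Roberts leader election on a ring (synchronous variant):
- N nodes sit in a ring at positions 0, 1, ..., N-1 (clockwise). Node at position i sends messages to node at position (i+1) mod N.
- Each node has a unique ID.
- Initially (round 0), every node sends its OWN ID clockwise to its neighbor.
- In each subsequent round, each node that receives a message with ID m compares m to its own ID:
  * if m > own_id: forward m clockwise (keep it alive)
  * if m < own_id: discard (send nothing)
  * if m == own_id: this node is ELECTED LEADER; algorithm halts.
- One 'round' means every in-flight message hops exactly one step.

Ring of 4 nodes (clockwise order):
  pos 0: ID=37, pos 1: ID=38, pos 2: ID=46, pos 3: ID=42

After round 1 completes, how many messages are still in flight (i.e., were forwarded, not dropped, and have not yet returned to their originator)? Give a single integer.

Round 1: pos1(id38) recv 37: drop; pos2(id46) recv 38: drop; pos3(id42) recv 46: fwd; pos0(id37) recv 42: fwd
After round 1: 2 messages still in flight

Answer: 2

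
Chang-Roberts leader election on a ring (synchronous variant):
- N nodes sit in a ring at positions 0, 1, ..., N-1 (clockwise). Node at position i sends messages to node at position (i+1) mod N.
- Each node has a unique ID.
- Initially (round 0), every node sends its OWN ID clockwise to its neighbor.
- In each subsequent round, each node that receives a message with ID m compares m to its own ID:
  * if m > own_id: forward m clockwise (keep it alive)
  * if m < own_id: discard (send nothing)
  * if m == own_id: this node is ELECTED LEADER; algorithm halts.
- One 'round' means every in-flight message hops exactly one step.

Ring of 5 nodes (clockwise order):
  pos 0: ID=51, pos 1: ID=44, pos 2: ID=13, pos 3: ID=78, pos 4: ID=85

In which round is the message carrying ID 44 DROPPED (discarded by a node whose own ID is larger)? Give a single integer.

Answer: 2

Derivation:
Round 1: pos1(id44) recv 51: fwd; pos2(id13) recv 44: fwd; pos3(id78) recv 13: drop; pos4(id85) recv 78: drop; pos0(id51) recv 85: fwd
Round 2: pos2(id13) recv 51: fwd; pos3(id78) recv 44: drop; pos1(id44) recv 85: fwd
Round 3: pos3(id78) recv 51: drop; pos2(id13) recv 85: fwd
Round 4: pos3(id78) recv 85: fwd
Round 5: pos4(id85) recv 85: ELECTED
Message ID 44 originates at pos 1; dropped at pos 3 in round 2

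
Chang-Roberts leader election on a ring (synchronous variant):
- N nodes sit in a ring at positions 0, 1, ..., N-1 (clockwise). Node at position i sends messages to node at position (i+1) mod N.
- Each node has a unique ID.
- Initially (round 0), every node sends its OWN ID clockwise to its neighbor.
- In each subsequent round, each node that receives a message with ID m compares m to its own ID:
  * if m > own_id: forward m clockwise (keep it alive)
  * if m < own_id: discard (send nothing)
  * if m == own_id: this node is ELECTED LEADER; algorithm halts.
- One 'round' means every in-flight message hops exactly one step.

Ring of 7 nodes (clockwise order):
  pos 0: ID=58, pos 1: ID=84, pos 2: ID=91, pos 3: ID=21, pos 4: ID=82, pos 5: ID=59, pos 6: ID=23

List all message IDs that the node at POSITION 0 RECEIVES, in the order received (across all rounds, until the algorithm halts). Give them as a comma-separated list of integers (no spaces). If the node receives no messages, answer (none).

Answer: 23,59,82,91

Derivation:
Round 1: pos1(id84) recv 58: drop; pos2(id91) recv 84: drop; pos3(id21) recv 91: fwd; pos4(id82) recv 21: drop; pos5(id59) recv 82: fwd; pos6(id23) recv 59: fwd; pos0(id58) recv 23: drop
Round 2: pos4(id82) recv 91: fwd; pos6(id23) recv 82: fwd; pos0(id58) recv 59: fwd
Round 3: pos5(id59) recv 91: fwd; pos0(id58) recv 82: fwd; pos1(id84) recv 59: drop
Round 4: pos6(id23) recv 91: fwd; pos1(id84) recv 82: drop
Round 5: pos0(id58) recv 91: fwd
Round 6: pos1(id84) recv 91: fwd
Round 7: pos2(id91) recv 91: ELECTED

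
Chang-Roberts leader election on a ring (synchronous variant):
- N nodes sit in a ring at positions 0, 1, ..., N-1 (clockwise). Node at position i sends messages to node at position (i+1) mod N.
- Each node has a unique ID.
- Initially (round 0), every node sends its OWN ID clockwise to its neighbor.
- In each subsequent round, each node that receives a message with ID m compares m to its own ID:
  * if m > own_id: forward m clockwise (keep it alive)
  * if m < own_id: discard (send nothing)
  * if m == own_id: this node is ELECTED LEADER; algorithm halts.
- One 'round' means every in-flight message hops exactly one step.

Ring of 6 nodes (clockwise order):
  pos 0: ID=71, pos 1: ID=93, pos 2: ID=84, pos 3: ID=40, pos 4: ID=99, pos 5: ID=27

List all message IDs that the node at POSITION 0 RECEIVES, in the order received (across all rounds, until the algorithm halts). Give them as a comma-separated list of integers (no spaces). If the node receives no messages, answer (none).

Round 1: pos1(id93) recv 71: drop; pos2(id84) recv 93: fwd; pos3(id40) recv 84: fwd; pos4(id99) recv 40: drop; pos5(id27) recv 99: fwd; pos0(id71) recv 27: drop
Round 2: pos3(id40) recv 93: fwd; pos4(id99) recv 84: drop; pos0(id71) recv 99: fwd
Round 3: pos4(id99) recv 93: drop; pos1(id93) recv 99: fwd
Round 4: pos2(id84) recv 99: fwd
Round 5: pos3(id40) recv 99: fwd
Round 6: pos4(id99) recv 99: ELECTED

Answer: 27,99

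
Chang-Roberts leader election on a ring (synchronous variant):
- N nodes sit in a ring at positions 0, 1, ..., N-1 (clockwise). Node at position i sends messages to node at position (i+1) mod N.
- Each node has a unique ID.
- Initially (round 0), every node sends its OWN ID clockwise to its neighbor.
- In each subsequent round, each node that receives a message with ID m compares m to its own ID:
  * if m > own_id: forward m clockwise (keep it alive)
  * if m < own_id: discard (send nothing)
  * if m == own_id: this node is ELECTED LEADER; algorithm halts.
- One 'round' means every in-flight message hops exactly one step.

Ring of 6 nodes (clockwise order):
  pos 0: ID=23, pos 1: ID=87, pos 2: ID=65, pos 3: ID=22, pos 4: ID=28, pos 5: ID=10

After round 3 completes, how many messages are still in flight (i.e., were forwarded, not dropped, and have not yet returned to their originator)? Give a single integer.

Answer: 2

Derivation:
Round 1: pos1(id87) recv 23: drop; pos2(id65) recv 87: fwd; pos3(id22) recv 65: fwd; pos4(id28) recv 22: drop; pos5(id10) recv 28: fwd; pos0(id23) recv 10: drop
Round 2: pos3(id22) recv 87: fwd; pos4(id28) recv 65: fwd; pos0(id23) recv 28: fwd
Round 3: pos4(id28) recv 87: fwd; pos5(id10) recv 65: fwd; pos1(id87) recv 28: drop
After round 3: 2 messages still in flight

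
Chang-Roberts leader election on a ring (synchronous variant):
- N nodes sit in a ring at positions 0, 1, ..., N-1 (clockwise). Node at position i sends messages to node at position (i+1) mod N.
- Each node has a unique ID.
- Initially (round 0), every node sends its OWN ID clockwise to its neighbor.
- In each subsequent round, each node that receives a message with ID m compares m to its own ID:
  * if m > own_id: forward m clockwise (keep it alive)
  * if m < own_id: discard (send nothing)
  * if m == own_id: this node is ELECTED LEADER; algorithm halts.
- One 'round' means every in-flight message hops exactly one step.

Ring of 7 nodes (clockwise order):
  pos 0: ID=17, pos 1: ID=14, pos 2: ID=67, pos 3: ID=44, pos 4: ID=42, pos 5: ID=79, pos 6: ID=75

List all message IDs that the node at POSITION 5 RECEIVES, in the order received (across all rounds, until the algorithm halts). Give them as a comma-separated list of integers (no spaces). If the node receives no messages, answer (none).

Answer: 42,44,67,75,79

Derivation:
Round 1: pos1(id14) recv 17: fwd; pos2(id67) recv 14: drop; pos3(id44) recv 67: fwd; pos4(id42) recv 44: fwd; pos5(id79) recv 42: drop; pos6(id75) recv 79: fwd; pos0(id17) recv 75: fwd
Round 2: pos2(id67) recv 17: drop; pos4(id42) recv 67: fwd; pos5(id79) recv 44: drop; pos0(id17) recv 79: fwd; pos1(id14) recv 75: fwd
Round 3: pos5(id79) recv 67: drop; pos1(id14) recv 79: fwd; pos2(id67) recv 75: fwd
Round 4: pos2(id67) recv 79: fwd; pos3(id44) recv 75: fwd
Round 5: pos3(id44) recv 79: fwd; pos4(id42) recv 75: fwd
Round 6: pos4(id42) recv 79: fwd; pos5(id79) recv 75: drop
Round 7: pos5(id79) recv 79: ELECTED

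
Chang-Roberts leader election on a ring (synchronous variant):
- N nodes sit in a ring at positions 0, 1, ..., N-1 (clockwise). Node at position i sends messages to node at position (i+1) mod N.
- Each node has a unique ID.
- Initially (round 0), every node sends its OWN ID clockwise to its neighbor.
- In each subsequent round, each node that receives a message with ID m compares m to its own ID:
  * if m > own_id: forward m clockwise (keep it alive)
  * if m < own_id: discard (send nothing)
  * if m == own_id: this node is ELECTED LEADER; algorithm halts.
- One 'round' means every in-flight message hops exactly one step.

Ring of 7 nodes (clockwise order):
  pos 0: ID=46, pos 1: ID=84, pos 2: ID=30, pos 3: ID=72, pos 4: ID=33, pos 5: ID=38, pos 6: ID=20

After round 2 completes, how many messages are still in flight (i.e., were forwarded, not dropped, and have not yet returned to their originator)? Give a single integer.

Answer: 2

Derivation:
Round 1: pos1(id84) recv 46: drop; pos2(id30) recv 84: fwd; pos3(id72) recv 30: drop; pos4(id33) recv 72: fwd; pos5(id38) recv 33: drop; pos6(id20) recv 38: fwd; pos0(id46) recv 20: drop
Round 2: pos3(id72) recv 84: fwd; pos5(id38) recv 72: fwd; pos0(id46) recv 38: drop
After round 2: 2 messages still in flight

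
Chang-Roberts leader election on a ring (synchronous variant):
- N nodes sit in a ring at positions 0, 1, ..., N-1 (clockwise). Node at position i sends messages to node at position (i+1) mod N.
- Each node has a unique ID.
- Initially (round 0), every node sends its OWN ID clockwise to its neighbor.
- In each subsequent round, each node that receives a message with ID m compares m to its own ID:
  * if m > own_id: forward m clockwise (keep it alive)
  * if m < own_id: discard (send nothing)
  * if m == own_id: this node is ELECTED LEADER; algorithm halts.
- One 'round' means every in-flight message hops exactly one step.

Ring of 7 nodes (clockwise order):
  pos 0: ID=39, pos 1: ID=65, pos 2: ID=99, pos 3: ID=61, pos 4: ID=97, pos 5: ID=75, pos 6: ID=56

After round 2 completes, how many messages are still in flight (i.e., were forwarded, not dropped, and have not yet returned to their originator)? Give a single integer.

Answer: 3

Derivation:
Round 1: pos1(id65) recv 39: drop; pos2(id99) recv 65: drop; pos3(id61) recv 99: fwd; pos4(id97) recv 61: drop; pos5(id75) recv 97: fwd; pos6(id56) recv 75: fwd; pos0(id39) recv 56: fwd
Round 2: pos4(id97) recv 99: fwd; pos6(id56) recv 97: fwd; pos0(id39) recv 75: fwd; pos1(id65) recv 56: drop
After round 2: 3 messages still in flight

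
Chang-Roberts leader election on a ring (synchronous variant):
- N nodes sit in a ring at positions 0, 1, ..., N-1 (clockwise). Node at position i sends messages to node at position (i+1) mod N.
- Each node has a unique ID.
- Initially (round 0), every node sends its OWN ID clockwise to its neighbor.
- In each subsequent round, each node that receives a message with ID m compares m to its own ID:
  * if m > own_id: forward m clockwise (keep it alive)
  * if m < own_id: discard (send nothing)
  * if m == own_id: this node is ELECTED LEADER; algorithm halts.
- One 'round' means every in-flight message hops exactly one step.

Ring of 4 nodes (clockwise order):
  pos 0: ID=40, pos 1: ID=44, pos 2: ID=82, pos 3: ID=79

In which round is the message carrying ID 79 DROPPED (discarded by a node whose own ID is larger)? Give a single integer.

Round 1: pos1(id44) recv 40: drop; pos2(id82) recv 44: drop; pos3(id79) recv 82: fwd; pos0(id40) recv 79: fwd
Round 2: pos0(id40) recv 82: fwd; pos1(id44) recv 79: fwd
Round 3: pos1(id44) recv 82: fwd; pos2(id82) recv 79: drop
Round 4: pos2(id82) recv 82: ELECTED
Message ID 79 originates at pos 3; dropped at pos 2 in round 3

Answer: 3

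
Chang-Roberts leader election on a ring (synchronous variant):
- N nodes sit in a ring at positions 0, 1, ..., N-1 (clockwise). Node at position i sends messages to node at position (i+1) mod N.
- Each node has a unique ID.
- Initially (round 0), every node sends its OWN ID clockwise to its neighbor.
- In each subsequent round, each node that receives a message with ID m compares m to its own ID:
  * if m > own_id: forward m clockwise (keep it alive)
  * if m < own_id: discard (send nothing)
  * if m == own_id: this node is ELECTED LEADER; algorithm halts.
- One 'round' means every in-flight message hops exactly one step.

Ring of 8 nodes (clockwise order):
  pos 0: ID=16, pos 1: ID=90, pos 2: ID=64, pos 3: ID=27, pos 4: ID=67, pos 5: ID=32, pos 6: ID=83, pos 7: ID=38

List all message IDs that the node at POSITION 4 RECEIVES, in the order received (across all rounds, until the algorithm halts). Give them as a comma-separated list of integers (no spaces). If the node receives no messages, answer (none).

Round 1: pos1(id90) recv 16: drop; pos2(id64) recv 90: fwd; pos3(id27) recv 64: fwd; pos4(id67) recv 27: drop; pos5(id32) recv 67: fwd; pos6(id83) recv 32: drop; pos7(id38) recv 83: fwd; pos0(id16) recv 38: fwd
Round 2: pos3(id27) recv 90: fwd; pos4(id67) recv 64: drop; pos6(id83) recv 67: drop; pos0(id16) recv 83: fwd; pos1(id90) recv 38: drop
Round 3: pos4(id67) recv 90: fwd; pos1(id90) recv 83: drop
Round 4: pos5(id32) recv 90: fwd
Round 5: pos6(id83) recv 90: fwd
Round 6: pos7(id38) recv 90: fwd
Round 7: pos0(id16) recv 90: fwd
Round 8: pos1(id90) recv 90: ELECTED

Answer: 27,64,90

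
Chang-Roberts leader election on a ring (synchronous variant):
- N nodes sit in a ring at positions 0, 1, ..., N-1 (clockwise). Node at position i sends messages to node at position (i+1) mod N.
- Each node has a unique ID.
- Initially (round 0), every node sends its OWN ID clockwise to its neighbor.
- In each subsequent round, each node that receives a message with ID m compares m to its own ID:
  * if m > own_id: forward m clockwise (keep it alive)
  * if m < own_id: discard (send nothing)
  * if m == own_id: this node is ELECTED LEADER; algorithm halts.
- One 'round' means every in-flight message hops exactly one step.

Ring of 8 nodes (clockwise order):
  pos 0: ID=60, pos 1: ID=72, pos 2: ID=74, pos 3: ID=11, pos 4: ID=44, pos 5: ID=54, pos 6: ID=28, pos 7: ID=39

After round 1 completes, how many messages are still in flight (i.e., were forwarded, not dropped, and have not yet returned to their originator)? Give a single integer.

Answer: 2

Derivation:
Round 1: pos1(id72) recv 60: drop; pos2(id74) recv 72: drop; pos3(id11) recv 74: fwd; pos4(id44) recv 11: drop; pos5(id54) recv 44: drop; pos6(id28) recv 54: fwd; pos7(id39) recv 28: drop; pos0(id60) recv 39: drop
After round 1: 2 messages still in flight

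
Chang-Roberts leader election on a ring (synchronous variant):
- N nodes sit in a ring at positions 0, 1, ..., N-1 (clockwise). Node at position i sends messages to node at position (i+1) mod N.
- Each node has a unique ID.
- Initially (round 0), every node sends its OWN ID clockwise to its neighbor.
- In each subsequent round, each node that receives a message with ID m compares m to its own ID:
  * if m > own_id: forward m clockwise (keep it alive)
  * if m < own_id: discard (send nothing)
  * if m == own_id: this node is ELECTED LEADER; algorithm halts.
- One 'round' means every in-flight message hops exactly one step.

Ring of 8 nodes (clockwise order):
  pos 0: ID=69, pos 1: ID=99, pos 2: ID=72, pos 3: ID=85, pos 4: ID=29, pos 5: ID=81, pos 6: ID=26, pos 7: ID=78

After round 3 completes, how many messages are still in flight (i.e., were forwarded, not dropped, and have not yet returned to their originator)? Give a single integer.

Round 1: pos1(id99) recv 69: drop; pos2(id72) recv 99: fwd; pos3(id85) recv 72: drop; pos4(id29) recv 85: fwd; pos5(id81) recv 29: drop; pos6(id26) recv 81: fwd; pos7(id78) recv 26: drop; pos0(id69) recv 78: fwd
Round 2: pos3(id85) recv 99: fwd; pos5(id81) recv 85: fwd; pos7(id78) recv 81: fwd; pos1(id99) recv 78: drop
Round 3: pos4(id29) recv 99: fwd; pos6(id26) recv 85: fwd; pos0(id69) recv 81: fwd
After round 3: 3 messages still in flight

Answer: 3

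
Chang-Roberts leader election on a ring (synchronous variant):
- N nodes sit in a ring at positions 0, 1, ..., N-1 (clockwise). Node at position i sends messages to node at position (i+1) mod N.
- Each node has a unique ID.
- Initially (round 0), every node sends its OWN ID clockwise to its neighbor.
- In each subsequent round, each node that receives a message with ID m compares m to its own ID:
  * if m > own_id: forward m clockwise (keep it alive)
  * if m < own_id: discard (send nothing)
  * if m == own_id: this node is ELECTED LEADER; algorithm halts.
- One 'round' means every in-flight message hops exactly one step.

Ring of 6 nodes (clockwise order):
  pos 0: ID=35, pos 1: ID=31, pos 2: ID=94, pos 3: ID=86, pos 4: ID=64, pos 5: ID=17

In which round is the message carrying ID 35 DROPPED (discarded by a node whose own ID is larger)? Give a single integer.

Answer: 2

Derivation:
Round 1: pos1(id31) recv 35: fwd; pos2(id94) recv 31: drop; pos3(id86) recv 94: fwd; pos4(id64) recv 86: fwd; pos5(id17) recv 64: fwd; pos0(id35) recv 17: drop
Round 2: pos2(id94) recv 35: drop; pos4(id64) recv 94: fwd; pos5(id17) recv 86: fwd; pos0(id35) recv 64: fwd
Round 3: pos5(id17) recv 94: fwd; pos0(id35) recv 86: fwd; pos1(id31) recv 64: fwd
Round 4: pos0(id35) recv 94: fwd; pos1(id31) recv 86: fwd; pos2(id94) recv 64: drop
Round 5: pos1(id31) recv 94: fwd; pos2(id94) recv 86: drop
Round 6: pos2(id94) recv 94: ELECTED
Message ID 35 originates at pos 0; dropped at pos 2 in round 2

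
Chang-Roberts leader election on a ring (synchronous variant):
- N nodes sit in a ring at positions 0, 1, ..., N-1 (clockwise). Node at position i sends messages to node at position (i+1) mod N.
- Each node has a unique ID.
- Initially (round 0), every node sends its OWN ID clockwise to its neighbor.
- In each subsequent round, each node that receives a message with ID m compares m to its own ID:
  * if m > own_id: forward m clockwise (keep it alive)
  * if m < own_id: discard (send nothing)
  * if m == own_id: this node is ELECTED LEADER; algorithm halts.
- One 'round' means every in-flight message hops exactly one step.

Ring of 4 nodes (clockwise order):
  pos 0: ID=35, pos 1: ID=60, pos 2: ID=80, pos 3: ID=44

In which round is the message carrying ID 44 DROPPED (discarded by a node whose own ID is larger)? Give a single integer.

Round 1: pos1(id60) recv 35: drop; pos2(id80) recv 60: drop; pos3(id44) recv 80: fwd; pos0(id35) recv 44: fwd
Round 2: pos0(id35) recv 80: fwd; pos1(id60) recv 44: drop
Round 3: pos1(id60) recv 80: fwd
Round 4: pos2(id80) recv 80: ELECTED
Message ID 44 originates at pos 3; dropped at pos 1 in round 2

Answer: 2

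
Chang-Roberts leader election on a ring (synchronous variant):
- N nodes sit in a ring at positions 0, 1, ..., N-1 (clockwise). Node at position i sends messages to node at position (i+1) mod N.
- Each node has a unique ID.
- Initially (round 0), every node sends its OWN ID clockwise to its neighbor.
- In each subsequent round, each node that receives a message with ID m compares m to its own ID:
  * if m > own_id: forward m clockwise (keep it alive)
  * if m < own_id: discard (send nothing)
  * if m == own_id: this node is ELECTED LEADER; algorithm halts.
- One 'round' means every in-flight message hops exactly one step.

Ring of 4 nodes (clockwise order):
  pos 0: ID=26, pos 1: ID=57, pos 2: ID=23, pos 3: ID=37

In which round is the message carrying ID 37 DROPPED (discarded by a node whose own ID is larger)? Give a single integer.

Round 1: pos1(id57) recv 26: drop; pos2(id23) recv 57: fwd; pos3(id37) recv 23: drop; pos0(id26) recv 37: fwd
Round 2: pos3(id37) recv 57: fwd; pos1(id57) recv 37: drop
Round 3: pos0(id26) recv 57: fwd
Round 4: pos1(id57) recv 57: ELECTED
Message ID 37 originates at pos 3; dropped at pos 1 in round 2

Answer: 2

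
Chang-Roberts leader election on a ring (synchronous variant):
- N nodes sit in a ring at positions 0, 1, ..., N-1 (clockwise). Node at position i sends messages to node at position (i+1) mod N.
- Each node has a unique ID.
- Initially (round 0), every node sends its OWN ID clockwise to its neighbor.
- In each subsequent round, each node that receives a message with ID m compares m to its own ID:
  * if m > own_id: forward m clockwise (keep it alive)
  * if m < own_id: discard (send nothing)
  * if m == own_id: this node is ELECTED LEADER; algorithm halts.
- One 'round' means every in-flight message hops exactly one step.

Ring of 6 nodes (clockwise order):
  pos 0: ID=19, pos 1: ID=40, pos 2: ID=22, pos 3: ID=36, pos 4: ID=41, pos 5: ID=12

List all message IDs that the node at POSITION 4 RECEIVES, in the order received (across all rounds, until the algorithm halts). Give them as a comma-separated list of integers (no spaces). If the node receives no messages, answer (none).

Round 1: pos1(id40) recv 19: drop; pos2(id22) recv 40: fwd; pos3(id36) recv 22: drop; pos4(id41) recv 36: drop; pos5(id12) recv 41: fwd; pos0(id19) recv 12: drop
Round 2: pos3(id36) recv 40: fwd; pos0(id19) recv 41: fwd
Round 3: pos4(id41) recv 40: drop; pos1(id40) recv 41: fwd
Round 4: pos2(id22) recv 41: fwd
Round 5: pos3(id36) recv 41: fwd
Round 6: pos4(id41) recv 41: ELECTED

Answer: 36,40,41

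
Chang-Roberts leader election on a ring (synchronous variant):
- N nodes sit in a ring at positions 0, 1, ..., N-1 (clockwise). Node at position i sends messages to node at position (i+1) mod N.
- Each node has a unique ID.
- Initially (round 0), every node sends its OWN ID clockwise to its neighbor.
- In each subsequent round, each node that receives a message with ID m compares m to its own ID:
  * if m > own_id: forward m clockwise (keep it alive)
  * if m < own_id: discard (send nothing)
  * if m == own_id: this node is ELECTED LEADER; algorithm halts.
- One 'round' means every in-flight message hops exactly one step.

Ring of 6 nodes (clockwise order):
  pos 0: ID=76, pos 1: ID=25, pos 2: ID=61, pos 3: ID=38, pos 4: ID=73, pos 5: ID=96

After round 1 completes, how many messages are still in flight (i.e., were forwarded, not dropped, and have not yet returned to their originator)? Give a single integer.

Round 1: pos1(id25) recv 76: fwd; pos2(id61) recv 25: drop; pos3(id38) recv 61: fwd; pos4(id73) recv 38: drop; pos5(id96) recv 73: drop; pos0(id76) recv 96: fwd
After round 1: 3 messages still in flight

Answer: 3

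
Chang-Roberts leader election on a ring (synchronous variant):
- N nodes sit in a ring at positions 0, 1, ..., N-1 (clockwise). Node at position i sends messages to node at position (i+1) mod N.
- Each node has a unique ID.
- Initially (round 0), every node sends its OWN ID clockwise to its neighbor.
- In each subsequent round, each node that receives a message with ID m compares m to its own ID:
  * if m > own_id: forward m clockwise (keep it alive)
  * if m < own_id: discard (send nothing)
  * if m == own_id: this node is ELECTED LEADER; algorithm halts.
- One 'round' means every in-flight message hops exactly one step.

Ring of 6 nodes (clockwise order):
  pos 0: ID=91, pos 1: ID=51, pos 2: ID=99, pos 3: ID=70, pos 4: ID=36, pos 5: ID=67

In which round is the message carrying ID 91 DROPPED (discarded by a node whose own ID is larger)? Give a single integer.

Round 1: pos1(id51) recv 91: fwd; pos2(id99) recv 51: drop; pos3(id70) recv 99: fwd; pos4(id36) recv 70: fwd; pos5(id67) recv 36: drop; pos0(id91) recv 67: drop
Round 2: pos2(id99) recv 91: drop; pos4(id36) recv 99: fwd; pos5(id67) recv 70: fwd
Round 3: pos5(id67) recv 99: fwd; pos0(id91) recv 70: drop
Round 4: pos0(id91) recv 99: fwd
Round 5: pos1(id51) recv 99: fwd
Round 6: pos2(id99) recv 99: ELECTED
Message ID 91 originates at pos 0; dropped at pos 2 in round 2

Answer: 2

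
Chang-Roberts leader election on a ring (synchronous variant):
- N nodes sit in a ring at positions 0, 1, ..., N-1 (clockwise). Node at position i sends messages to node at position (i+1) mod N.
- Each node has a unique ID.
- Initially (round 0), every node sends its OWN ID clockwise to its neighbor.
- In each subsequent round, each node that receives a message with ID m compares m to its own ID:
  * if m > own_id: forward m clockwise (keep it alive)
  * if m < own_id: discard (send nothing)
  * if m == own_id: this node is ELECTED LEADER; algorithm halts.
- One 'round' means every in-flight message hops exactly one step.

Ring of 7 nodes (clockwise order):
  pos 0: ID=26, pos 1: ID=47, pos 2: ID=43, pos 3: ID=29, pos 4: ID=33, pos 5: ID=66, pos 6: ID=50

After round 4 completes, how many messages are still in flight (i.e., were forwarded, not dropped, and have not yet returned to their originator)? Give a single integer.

Round 1: pos1(id47) recv 26: drop; pos2(id43) recv 47: fwd; pos3(id29) recv 43: fwd; pos4(id33) recv 29: drop; pos5(id66) recv 33: drop; pos6(id50) recv 66: fwd; pos0(id26) recv 50: fwd
Round 2: pos3(id29) recv 47: fwd; pos4(id33) recv 43: fwd; pos0(id26) recv 66: fwd; pos1(id47) recv 50: fwd
Round 3: pos4(id33) recv 47: fwd; pos5(id66) recv 43: drop; pos1(id47) recv 66: fwd; pos2(id43) recv 50: fwd
Round 4: pos5(id66) recv 47: drop; pos2(id43) recv 66: fwd; pos3(id29) recv 50: fwd
After round 4: 2 messages still in flight

Answer: 2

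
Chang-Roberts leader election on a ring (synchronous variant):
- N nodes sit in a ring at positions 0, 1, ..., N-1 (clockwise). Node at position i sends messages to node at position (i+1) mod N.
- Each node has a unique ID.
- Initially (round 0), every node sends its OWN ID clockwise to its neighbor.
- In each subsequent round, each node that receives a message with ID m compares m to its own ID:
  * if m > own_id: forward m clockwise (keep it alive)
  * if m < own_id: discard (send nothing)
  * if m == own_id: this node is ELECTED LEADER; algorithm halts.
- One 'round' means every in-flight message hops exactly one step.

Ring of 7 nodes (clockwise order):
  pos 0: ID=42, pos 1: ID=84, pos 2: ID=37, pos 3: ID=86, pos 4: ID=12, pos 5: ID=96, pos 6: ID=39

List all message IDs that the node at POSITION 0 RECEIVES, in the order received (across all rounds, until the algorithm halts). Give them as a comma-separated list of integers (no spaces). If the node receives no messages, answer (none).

Answer: 39,96

Derivation:
Round 1: pos1(id84) recv 42: drop; pos2(id37) recv 84: fwd; pos3(id86) recv 37: drop; pos4(id12) recv 86: fwd; pos5(id96) recv 12: drop; pos6(id39) recv 96: fwd; pos0(id42) recv 39: drop
Round 2: pos3(id86) recv 84: drop; pos5(id96) recv 86: drop; pos0(id42) recv 96: fwd
Round 3: pos1(id84) recv 96: fwd
Round 4: pos2(id37) recv 96: fwd
Round 5: pos3(id86) recv 96: fwd
Round 6: pos4(id12) recv 96: fwd
Round 7: pos5(id96) recv 96: ELECTED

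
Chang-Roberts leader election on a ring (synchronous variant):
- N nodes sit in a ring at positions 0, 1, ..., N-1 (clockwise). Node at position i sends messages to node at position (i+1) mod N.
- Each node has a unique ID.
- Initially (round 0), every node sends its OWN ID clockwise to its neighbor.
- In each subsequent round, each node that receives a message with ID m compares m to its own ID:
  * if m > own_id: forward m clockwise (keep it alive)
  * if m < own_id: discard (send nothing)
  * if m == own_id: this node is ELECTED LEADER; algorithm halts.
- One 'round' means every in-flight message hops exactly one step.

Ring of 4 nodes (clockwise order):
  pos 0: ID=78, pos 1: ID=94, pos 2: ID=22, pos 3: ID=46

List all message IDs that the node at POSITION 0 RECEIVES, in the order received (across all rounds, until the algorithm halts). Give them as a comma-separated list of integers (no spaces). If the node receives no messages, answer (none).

Answer: 46,94

Derivation:
Round 1: pos1(id94) recv 78: drop; pos2(id22) recv 94: fwd; pos3(id46) recv 22: drop; pos0(id78) recv 46: drop
Round 2: pos3(id46) recv 94: fwd
Round 3: pos0(id78) recv 94: fwd
Round 4: pos1(id94) recv 94: ELECTED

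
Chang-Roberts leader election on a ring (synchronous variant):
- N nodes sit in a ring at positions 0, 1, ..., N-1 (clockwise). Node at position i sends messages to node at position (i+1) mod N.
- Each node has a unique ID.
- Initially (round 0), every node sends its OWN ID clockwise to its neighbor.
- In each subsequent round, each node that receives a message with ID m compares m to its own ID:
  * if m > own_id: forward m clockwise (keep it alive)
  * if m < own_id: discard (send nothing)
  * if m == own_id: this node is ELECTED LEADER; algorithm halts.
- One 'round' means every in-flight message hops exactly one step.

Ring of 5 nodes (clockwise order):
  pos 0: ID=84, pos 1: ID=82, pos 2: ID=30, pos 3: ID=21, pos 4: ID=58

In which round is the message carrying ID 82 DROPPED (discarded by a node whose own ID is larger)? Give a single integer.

Answer: 4

Derivation:
Round 1: pos1(id82) recv 84: fwd; pos2(id30) recv 82: fwd; pos3(id21) recv 30: fwd; pos4(id58) recv 21: drop; pos0(id84) recv 58: drop
Round 2: pos2(id30) recv 84: fwd; pos3(id21) recv 82: fwd; pos4(id58) recv 30: drop
Round 3: pos3(id21) recv 84: fwd; pos4(id58) recv 82: fwd
Round 4: pos4(id58) recv 84: fwd; pos0(id84) recv 82: drop
Round 5: pos0(id84) recv 84: ELECTED
Message ID 82 originates at pos 1; dropped at pos 0 in round 4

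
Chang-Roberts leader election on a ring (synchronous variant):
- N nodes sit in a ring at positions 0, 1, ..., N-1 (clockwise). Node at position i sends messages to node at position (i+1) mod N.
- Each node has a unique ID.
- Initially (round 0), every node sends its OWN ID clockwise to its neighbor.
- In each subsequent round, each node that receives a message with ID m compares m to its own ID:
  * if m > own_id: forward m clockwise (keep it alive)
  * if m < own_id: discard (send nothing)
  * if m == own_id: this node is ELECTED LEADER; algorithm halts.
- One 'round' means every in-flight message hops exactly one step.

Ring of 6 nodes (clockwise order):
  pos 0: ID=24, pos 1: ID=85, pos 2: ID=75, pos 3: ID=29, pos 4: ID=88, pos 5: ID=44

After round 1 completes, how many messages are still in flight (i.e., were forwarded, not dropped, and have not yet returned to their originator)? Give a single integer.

Round 1: pos1(id85) recv 24: drop; pos2(id75) recv 85: fwd; pos3(id29) recv 75: fwd; pos4(id88) recv 29: drop; pos5(id44) recv 88: fwd; pos0(id24) recv 44: fwd
After round 1: 4 messages still in flight

Answer: 4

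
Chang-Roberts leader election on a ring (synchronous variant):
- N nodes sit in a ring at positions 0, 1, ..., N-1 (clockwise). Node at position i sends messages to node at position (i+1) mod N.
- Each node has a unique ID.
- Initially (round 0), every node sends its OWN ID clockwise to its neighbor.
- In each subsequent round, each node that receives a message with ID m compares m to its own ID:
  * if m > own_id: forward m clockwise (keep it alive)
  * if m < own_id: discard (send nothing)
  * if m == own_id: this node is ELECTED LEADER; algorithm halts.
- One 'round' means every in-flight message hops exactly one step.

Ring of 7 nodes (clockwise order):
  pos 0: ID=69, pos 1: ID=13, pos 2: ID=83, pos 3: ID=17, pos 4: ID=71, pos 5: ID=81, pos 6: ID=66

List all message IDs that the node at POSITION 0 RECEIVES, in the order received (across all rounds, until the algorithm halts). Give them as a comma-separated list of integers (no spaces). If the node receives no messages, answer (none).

Answer: 66,81,83

Derivation:
Round 1: pos1(id13) recv 69: fwd; pos2(id83) recv 13: drop; pos3(id17) recv 83: fwd; pos4(id71) recv 17: drop; pos5(id81) recv 71: drop; pos6(id66) recv 81: fwd; pos0(id69) recv 66: drop
Round 2: pos2(id83) recv 69: drop; pos4(id71) recv 83: fwd; pos0(id69) recv 81: fwd
Round 3: pos5(id81) recv 83: fwd; pos1(id13) recv 81: fwd
Round 4: pos6(id66) recv 83: fwd; pos2(id83) recv 81: drop
Round 5: pos0(id69) recv 83: fwd
Round 6: pos1(id13) recv 83: fwd
Round 7: pos2(id83) recv 83: ELECTED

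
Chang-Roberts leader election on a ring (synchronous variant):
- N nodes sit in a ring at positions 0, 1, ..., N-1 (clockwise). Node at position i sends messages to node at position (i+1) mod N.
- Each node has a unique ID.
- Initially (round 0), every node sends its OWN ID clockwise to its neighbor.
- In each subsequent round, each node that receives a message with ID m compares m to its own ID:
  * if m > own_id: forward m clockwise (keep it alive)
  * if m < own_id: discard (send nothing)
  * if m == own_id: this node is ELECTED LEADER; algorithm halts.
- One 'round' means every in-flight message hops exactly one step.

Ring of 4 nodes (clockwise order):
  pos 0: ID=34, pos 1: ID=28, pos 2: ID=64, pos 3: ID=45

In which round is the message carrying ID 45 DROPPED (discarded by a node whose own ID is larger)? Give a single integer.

Answer: 3

Derivation:
Round 1: pos1(id28) recv 34: fwd; pos2(id64) recv 28: drop; pos3(id45) recv 64: fwd; pos0(id34) recv 45: fwd
Round 2: pos2(id64) recv 34: drop; pos0(id34) recv 64: fwd; pos1(id28) recv 45: fwd
Round 3: pos1(id28) recv 64: fwd; pos2(id64) recv 45: drop
Round 4: pos2(id64) recv 64: ELECTED
Message ID 45 originates at pos 3; dropped at pos 2 in round 3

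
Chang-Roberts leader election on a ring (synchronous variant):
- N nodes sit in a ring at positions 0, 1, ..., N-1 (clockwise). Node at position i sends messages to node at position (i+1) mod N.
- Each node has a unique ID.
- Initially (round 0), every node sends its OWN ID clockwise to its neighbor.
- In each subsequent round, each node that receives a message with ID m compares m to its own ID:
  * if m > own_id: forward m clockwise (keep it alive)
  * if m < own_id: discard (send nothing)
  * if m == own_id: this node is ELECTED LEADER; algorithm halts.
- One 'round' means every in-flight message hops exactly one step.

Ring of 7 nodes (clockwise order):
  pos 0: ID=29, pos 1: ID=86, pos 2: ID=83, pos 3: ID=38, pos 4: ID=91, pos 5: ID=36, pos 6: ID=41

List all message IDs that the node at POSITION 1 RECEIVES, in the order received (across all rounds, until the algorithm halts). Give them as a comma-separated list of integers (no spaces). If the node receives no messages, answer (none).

Answer: 29,41,91

Derivation:
Round 1: pos1(id86) recv 29: drop; pos2(id83) recv 86: fwd; pos3(id38) recv 83: fwd; pos4(id91) recv 38: drop; pos5(id36) recv 91: fwd; pos6(id41) recv 36: drop; pos0(id29) recv 41: fwd
Round 2: pos3(id38) recv 86: fwd; pos4(id91) recv 83: drop; pos6(id41) recv 91: fwd; pos1(id86) recv 41: drop
Round 3: pos4(id91) recv 86: drop; pos0(id29) recv 91: fwd
Round 4: pos1(id86) recv 91: fwd
Round 5: pos2(id83) recv 91: fwd
Round 6: pos3(id38) recv 91: fwd
Round 7: pos4(id91) recv 91: ELECTED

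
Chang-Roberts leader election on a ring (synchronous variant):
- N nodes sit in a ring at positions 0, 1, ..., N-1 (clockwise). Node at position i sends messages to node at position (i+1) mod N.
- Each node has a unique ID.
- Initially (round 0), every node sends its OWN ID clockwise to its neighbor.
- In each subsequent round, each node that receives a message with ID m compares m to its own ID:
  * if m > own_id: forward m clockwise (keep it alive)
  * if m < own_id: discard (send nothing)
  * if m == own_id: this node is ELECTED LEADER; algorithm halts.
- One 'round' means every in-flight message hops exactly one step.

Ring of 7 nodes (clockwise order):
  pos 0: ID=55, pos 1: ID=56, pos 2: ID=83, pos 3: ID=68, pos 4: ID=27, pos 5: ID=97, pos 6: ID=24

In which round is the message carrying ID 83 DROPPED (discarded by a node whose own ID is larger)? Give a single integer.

Round 1: pos1(id56) recv 55: drop; pos2(id83) recv 56: drop; pos3(id68) recv 83: fwd; pos4(id27) recv 68: fwd; pos5(id97) recv 27: drop; pos6(id24) recv 97: fwd; pos0(id55) recv 24: drop
Round 2: pos4(id27) recv 83: fwd; pos5(id97) recv 68: drop; pos0(id55) recv 97: fwd
Round 3: pos5(id97) recv 83: drop; pos1(id56) recv 97: fwd
Round 4: pos2(id83) recv 97: fwd
Round 5: pos3(id68) recv 97: fwd
Round 6: pos4(id27) recv 97: fwd
Round 7: pos5(id97) recv 97: ELECTED
Message ID 83 originates at pos 2; dropped at pos 5 in round 3

Answer: 3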